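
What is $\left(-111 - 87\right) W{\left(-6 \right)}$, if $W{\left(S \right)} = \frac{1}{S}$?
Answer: $33$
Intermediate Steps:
$\left(-111 - 87\right) W{\left(-6 \right)} = \frac{-111 - 87}{-6} = \left(-198\right) \left(- \frac{1}{6}\right) = 33$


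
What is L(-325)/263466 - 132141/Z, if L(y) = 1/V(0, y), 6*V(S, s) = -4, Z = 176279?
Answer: -23209950083/30962348676 ≈ -0.74962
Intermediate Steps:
V(S, s) = -2/3 (V(S, s) = (1/6)*(-4) = -2/3)
L(y) = -3/2 (L(y) = 1/(-2/3) = -3/2)
L(-325)/263466 - 132141/Z = -3/2/263466 - 132141/176279 = -3/2*1/263466 - 132141*1/176279 = -1/175644 - 132141/176279 = -23209950083/30962348676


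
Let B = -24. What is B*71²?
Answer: -120984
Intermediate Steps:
B*71² = -24*71² = -24*5041 = -120984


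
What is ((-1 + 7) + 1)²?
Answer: 49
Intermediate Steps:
((-1 + 7) + 1)² = (6 + 1)² = 7² = 49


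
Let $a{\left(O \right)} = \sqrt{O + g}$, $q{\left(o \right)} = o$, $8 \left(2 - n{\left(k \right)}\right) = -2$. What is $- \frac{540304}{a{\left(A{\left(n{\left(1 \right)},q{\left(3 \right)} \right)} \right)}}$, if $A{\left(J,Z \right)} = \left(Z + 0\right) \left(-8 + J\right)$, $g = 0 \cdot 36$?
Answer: $\frac{1080608 i \sqrt{69}}{69} \approx 1.3009 \cdot 10^{5} i$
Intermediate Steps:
$n{\left(k \right)} = \frac{9}{4}$ ($n{\left(k \right)} = 2 - - \frac{1}{4} = 2 + \frac{1}{4} = \frac{9}{4}$)
$g = 0$
$A{\left(J,Z \right)} = Z \left(-8 + J\right)$
$a{\left(O \right)} = \sqrt{O}$ ($a{\left(O \right)} = \sqrt{O + 0} = \sqrt{O}$)
$- \frac{540304}{a{\left(A{\left(n{\left(1 \right)},q{\left(3 \right)} \right)} \right)}} = - \frac{540304}{\sqrt{3 \left(-8 + \frac{9}{4}\right)}} = - \frac{540304}{\sqrt{3 \left(- \frac{23}{4}\right)}} = - \frac{540304}{\sqrt{- \frac{69}{4}}} = - \frac{540304}{\frac{1}{2} i \sqrt{69}} = - 540304 \left(- \frac{2 i \sqrt{69}}{69}\right) = \frac{1080608 i \sqrt{69}}{69}$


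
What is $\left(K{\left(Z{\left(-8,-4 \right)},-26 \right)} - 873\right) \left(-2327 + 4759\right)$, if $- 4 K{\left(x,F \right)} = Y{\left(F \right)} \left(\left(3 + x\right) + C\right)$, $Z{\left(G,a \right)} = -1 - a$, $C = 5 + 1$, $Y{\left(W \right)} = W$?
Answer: $-1933440$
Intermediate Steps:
$C = 6$
$K{\left(x,F \right)} = - \frac{F \left(9 + x\right)}{4}$ ($K{\left(x,F \right)} = - \frac{F \left(\left(3 + x\right) + 6\right)}{4} = - \frac{F \left(9 + x\right)}{4}$)
$\left(K{\left(Z{\left(-8,-4 \right)},-26 \right)} - 873\right) \left(-2327 + 4759\right) = \left(\left(- \frac{1}{4}\right) \left(-26\right) \left(9 - -3\right) - 873\right) \left(-2327 + 4759\right) = \left(\left(- \frac{1}{4}\right) \left(-26\right) \left(9 + \left(-1 + 4\right)\right) - 873\right) 2432 = \left(\left(- \frac{1}{4}\right) \left(-26\right) \left(9 + 3\right) - 873\right) 2432 = \left(\left(- \frac{1}{4}\right) \left(-26\right) 12 - 873\right) 2432 = \left(78 - 873\right) 2432 = \left(-795\right) 2432 = -1933440$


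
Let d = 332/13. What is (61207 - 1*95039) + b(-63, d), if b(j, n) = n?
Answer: -439484/13 ≈ -33806.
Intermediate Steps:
d = 332/13 (d = 332*(1/13) = 332/13 ≈ 25.538)
(61207 - 1*95039) + b(-63, d) = (61207 - 1*95039) + 332/13 = (61207 - 95039) + 332/13 = -33832 + 332/13 = -439484/13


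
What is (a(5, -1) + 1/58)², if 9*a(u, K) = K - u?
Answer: 12769/30276 ≈ 0.42175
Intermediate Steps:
a(u, K) = -u/9 + K/9 (a(u, K) = (K - u)/9 = -u/9 + K/9)
(a(5, -1) + 1/58)² = ((-⅑*5 + (⅑)*(-1)) + 1/58)² = ((-5/9 - ⅑) + 1/58)² = (-⅔ + 1/58)² = (-113/174)² = 12769/30276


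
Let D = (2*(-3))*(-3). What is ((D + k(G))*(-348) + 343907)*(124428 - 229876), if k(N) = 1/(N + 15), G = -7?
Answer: -35599192076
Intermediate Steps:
D = 18 (D = -6*(-3) = 18)
k(N) = 1/(15 + N)
((D + k(G))*(-348) + 343907)*(124428 - 229876) = ((18 + 1/(15 - 7))*(-348) + 343907)*(124428 - 229876) = ((18 + 1/8)*(-348) + 343907)*(-105448) = ((18 + ⅛)*(-348) + 343907)*(-105448) = ((145/8)*(-348) + 343907)*(-105448) = (-12615/2 + 343907)*(-105448) = (675199/2)*(-105448) = -35599192076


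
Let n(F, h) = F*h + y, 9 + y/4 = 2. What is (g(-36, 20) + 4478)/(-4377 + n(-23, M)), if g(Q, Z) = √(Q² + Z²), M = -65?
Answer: -2239/1455 - 2*√106/1455 ≈ -1.5530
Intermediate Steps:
y = -28 (y = -36 + 4*2 = -36 + 8 = -28)
n(F, h) = -28 + F*h (n(F, h) = F*h - 28 = -28 + F*h)
(g(-36, 20) + 4478)/(-4377 + n(-23, M)) = (√((-36)² + 20²) + 4478)/(-4377 + (-28 - 23*(-65))) = (√(1296 + 400) + 4478)/(-4377 + (-28 + 1495)) = (√1696 + 4478)/(-4377 + 1467) = (4*√106 + 4478)/(-2910) = (4478 + 4*√106)*(-1/2910) = -2239/1455 - 2*√106/1455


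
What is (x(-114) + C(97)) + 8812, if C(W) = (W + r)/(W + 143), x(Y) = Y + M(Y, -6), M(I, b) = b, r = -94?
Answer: 695361/80 ≈ 8692.0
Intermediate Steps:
x(Y) = -6 + Y (x(Y) = Y - 6 = -6 + Y)
C(W) = (-94 + W)/(143 + W) (C(W) = (W - 94)/(W + 143) = (-94 + W)/(143 + W))
(x(-114) + C(97)) + 8812 = ((-6 - 114) + (-94 + 97)/(143 + 97)) + 8812 = (-120 + 3/240) + 8812 = (-120 + (1/240)*3) + 8812 = (-120 + 1/80) + 8812 = -9599/80 + 8812 = 695361/80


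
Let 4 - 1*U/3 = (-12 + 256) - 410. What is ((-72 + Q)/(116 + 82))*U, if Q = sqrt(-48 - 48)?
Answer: -2040/11 + 340*I*sqrt(6)/33 ≈ -185.45 + 25.237*I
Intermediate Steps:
Q = 4*I*sqrt(6) (Q = sqrt(-96) = 4*I*sqrt(6) ≈ 9.798*I)
U = 510 (U = 12 - 3*((-12 + 256) - 410) = 12 - 3*(244 - 410) = 12 - 3*(-166) = 12 + 498 = 510)
((-72 + Q)/(116 + 82))*U = ((-72 + 4*I*sqrt(6))/(116 + 82))*510 = ((-72 + 4*I*sqrt(6))/198)*510 = ((-72 + 4*I*sqrt(6))*(1/198))*510 = (-4/11 + 2*I*sqrt(6)/99)*510 = -2040/11 + 340*I*sqrt(6)/33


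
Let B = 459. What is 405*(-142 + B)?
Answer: 128385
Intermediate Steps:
405*(-142 + B) = 405*(-142 + 459) = 405*317 = 128385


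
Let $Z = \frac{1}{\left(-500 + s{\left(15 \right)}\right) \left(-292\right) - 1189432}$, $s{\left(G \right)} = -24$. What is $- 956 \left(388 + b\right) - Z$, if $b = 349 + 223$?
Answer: $- \frac{951188490239}{1036424} \approx -9.1776 \cdot 10^{5}$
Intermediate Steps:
$b = 572$
$Z = - \frac{1}{1036424}$ ($Z = \frac{1}{\left(-500 - 24\right) \left(-292\right) - 1189432} = \frac{1}{\left(-524\right) \left(-292\right) - 1189432} = \frac{1}{153008 - 1189432} = \frac{1}{-1036424} = - \frac{1}{1036424} \approx -9.6486 \cdot 10^{-7}$)
$- 956 \left(388 + b\right) - Z = - 956 \left(388 + 572\right) - - \frac{1}{1036424} = \left(-956\right) 960 + \frac{1}{1036424} = -917760 + \frac{1}{1036424} = - \frac{951188490239}{1036424}$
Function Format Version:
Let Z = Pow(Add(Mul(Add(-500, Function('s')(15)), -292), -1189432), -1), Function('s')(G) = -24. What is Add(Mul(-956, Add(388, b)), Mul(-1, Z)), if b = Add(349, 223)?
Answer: Rational(-951188490239, 1036424) ≈ -9.1776e+5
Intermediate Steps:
b = 572
Z = Rational(-1, 1036424) (Z = Pow(Add(Mul(Add(-500, -24), -292), -1189432), -1) = Pow(Add(Mul(-524, -292), -1189432), -1) = Pow(Add(153008, -1189432), -1) = Pow(-1036424, -1) = Rational(-1, 1036424) ≈ -9.6486e-7)
Add(Mul(-956, Add(388, b)), Mul(-1, Z)) = Add(Mul(-956, Add(388, 572)), Mul(-1, Rational(-1, 1036424))) = Add(Mul(-956, 960), Rational(1, 1036424)) = Add(-917760, Rational(1, 1036424)) = Rational(-951188490239, 1036424)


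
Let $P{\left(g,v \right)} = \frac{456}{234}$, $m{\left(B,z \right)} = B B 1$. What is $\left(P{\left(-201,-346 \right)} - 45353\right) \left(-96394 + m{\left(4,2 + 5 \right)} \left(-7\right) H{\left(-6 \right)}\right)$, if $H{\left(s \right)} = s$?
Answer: $\frac{169302639902}{39} \approx 4.3411 \cdot 10^{9}$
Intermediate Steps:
$m{\left(B,z \right)} = B^{2}$ ($m{\left(B,z \right)} = B^{2} \cdot 1 = B^{2}$)
$P{\left(g,v \right)} = \frac{76}{39}$ ($P{\left(g,v \right)} = 456 \cdot \frac{1}{234} = \frac{76}{39}$)
$\left(P{\left(-201,-346 \right)} - 45353\right) \left(-96394 + m{\left(4,2 + 5 \right)} \left(-7\right) H{\left(-6 \right)}\right) = \left(\frac{76}{39} - 45353\right) \left(-96394 + 4^{2} \left(-7\right) \left(-6\right)\right) = - \frac{1768691 \left(-96394 + 16 \left(-7\right) \left(-6\right)\right)}{39} = - \frac{1768691 \left(-96394 - -672\right)}{39} = - \frac{1768691 \left(-96394 + 672\right)}{39} = \left(- \frac{1768691}{39}\right) \left(-95722\right) = \frac{169302639902}{39}$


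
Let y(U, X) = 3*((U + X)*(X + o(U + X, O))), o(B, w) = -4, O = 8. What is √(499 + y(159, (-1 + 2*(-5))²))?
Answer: √98779 ≈ 314.29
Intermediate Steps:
y(U, X) = 3*(-4 + X)*(U + X) (y(U, X) = 3*((U + X)*(X - 4)) = 3*((U + X)*(-4 + X)) = 3*((-4 + X)*(U + X)) = 3*(-4 + X)*(U + X))
√(499 + y(159, (-1 + 2*(-5))²)) = √(499 + (-12*159 - 12*(-1 + 2*(-5))² + 3*((-1 + 2*(-5))²)² + 3*159*(-1 + 2*(-5))²)) = √(499 + (-1908 - 12*(-1 - 10)² + 3*((-1 - 10)²)² + 3*159*(-1 - 10)²)) = √(499 + (-1908 - 12*(-11)² + 3*((-11)²)² + 3*159*(-11)²)) = √(499 + (-1908 - 12*121 + 3*121² + 3*159*121)) = √(499 + (-1908 - 1452 + 3*14641 + 57717)) = √(499 + (-1908 - 1452 + 43923 + 57717)) = √(499 + 98280) = √98779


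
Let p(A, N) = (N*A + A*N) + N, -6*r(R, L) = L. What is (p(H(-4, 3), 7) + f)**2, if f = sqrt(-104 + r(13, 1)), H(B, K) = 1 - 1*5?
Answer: 13781/6 - 1225*I*sqrt(6)/3 ≈ 2296.8 - 1000.2*I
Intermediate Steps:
H(B, K) = -4 (H(B, K) = 1 - 5 = -4)
r(R, L) = -L/6
p(A, N) = N + 2*A*N (p(A, N) = (A*N + A*N) + N = 2*A*N + N = N + 2*A*N)
f = 25*I*sqrt(6)/6 (f = sqrt(-104 - 1/6*1) = sqrt(-104 - 1/6) = sqrt(-625/6) = 25*I*sqrt(6)/6 ≈ 10.206*I)
(p(H(-4, 3), 7) + f)**2 = (7*(1 + 2*(-4)) + 25*I*sqrt(6)/6)**2 = (7*(1 - 8) + 25*I*sqrt(6)/6)**2 = (7*(-7) + 25*I*sqrt(6)/6)**2 = (-49 + 25*I*sqrt(6)/6)**2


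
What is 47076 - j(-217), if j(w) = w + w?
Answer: 47510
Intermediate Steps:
j(w) = 2*w
47076 - j(-217) = 47076 - 2*(-217) = 47076 - 1*(-434) = 47076 + 434 = 47510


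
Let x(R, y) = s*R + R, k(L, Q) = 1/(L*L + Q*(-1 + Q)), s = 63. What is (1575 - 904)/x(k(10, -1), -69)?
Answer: 34221/32 ≈ 1069.4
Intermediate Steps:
k(L, Q) = 1/(L² + Q*(-1 + Q))
x(R, y) = 64*R (x(R, y) = 63*R + R = 64*R)
(1575 - 904)/x(k(10, -1), -69) = (1575 - 904)/((64/(10² + (-1)² - 1*(-1)))) = 671/((64/(100 + 1 + 1))) = 671/((64/102)) = 671/((64*(1/102))) = 671/(32/51) = 671*(51/32) = 34221/32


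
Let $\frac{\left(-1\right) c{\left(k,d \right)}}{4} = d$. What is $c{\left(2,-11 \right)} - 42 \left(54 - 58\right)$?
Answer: $212$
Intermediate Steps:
$c{\left(k,d \right)} = - 4 d$
$c{\left(2,-11 \right)} - 42 \left(54 - 58\right) = \left(-4\right) \left(-11\right) - 42 \left(54 - 58\right) = 44 - -168 = 44 + 168 = 212$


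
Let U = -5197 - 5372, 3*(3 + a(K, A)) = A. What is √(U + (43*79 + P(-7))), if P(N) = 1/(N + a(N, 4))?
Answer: 5*I*√193934/26 ≈ 84.688*I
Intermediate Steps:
a(K, A) = -3 + A/3
P(N) = 1/(-5/3 + N) (P(N) = 1/(N + (-3 + (⅓)*4)) = 1/(N + (-3 + 4/3)) = 1/(N - 5/3) = 1/(-5/3 + N))
U = -10569
√(U + (43*79 + P(-7))) = √(-10569 + (43*79 + 3/(-5 + 3*(-7)))) = √(-10569 + (3397 + 3/(-5 - 21))) = √(-10569 + (3397 + 3/(-26))) = √(-10569 + (3397 + 3*(-1/26))) = √(-10569 + (3397 - 3/26)) = √(-10569 + 88319/26) = √(-186475/26) = 5*I*√193934/26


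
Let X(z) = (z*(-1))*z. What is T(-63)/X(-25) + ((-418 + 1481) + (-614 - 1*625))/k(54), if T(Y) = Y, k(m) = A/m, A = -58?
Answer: 2971827/18125 ≈ 163.96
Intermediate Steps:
k(m) = -58/m
X(z) = -z² (X(z) = (-z)*z = -z²)
T(-63)/X(-25) + ((-418 + 1481) + (-614 - 1*625))/k(54) = -63/((-1*(-25)²)) + ((-418 + 1481) + (-614 - 1*625))/((-58/54)) = -63/((-1*625)) + (1063 + (-614 - 625))/((-58*1/54)) = -63/(-625) + (1063 - 1239)/(-29/27) = -63*(-1/625) - 176*(-27/29) = 63/625 + 4752/29 = 2971827/18125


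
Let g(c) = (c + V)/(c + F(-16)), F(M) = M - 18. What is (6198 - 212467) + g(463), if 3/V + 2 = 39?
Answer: -251853131/1221 ≈ -2.0627e+5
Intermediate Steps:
F(M) = -18 + M
V = 3/37 (V = 3/(-2 + 39) = 3/37 ≈ 0.081081)
g(c) = (3/37 + c)/(-34 + c) (g(c) = (c + 3/37)/(c + (-18 - 16)) = (3/37 + c)/(c - 34) = (3/37 + c)/(-34 + c))
(6198 - 212467) + g(463) = (6198 - 212467) + (3/37 + 463)/(-34 + 463) = -206269 + (17134/37)/429 = -206269 + (1/429)*(17134/37) = -206269 + 1318/1221 = -251853131/1221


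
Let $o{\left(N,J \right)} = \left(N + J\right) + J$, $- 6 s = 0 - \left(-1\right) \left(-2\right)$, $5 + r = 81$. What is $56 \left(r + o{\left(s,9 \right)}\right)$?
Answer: $\frac{15848}{3} \approx 5282.7$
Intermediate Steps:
$r = 76$ ($r = -5 + 81 = 76$)
$s = \frac{1}{3}$ ($s = - \frac{0 - \left(-1\right) \left(-2\right)}{6} = - \frac{0 - 2}{6} = \left(- \frac{1}{6}\right) \left(-2\right) = \frac{1}{3} \approx 0.33333$)
$o{\left(N,J \right)} = N + 2 J$ ($o{\left(N,J \right)} = \left(J + N\right) + J = N + 2 J$)
$56 \left(r + o{\left(s,9 \right)}\right) = 56 \left(76 + \left(\frac{1}{3} + 2 \cdot 9\right)\right) = 56 \left(76 + \left(\frac{1}{3} + 18\right)\right) = 56 \left(76 + \frac{55}{3}\right) = 56 \cdot \frac{283}{3} = \frac{15848}{3}$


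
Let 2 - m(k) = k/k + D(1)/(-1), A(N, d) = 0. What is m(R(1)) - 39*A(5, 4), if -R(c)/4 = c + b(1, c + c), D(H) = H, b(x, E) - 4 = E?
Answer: 2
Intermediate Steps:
b(x, E) = 4 + E
R(c) = -16 - 12*c (R(c) = -4*(c + (4 + (c + c))) = -4*(c + (4 + 2*c)) = -4*(4 + 3*c) = -16 - 12*c)
m(k) = 2 (m(k) = 2 - (k/k + 1/(-1)) = 2 - (1 + 1*(-1)) = 2 - (1 - 1) = 2 - 1*0 = 2 + 0 = 2)
m(R(1)) - 39*A(5, 4) = 2 - 39*0 = 2 + 0 = 2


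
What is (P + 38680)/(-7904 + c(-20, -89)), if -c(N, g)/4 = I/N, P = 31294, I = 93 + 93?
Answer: -174935/19667 ≈ -8.8949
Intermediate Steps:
I = 186
c(N, g) = -744/N
(P + 38680)/(-7904 + c(-20, -89)) = (31294 + 38680)/(-7904 - 744/(-20)) = 69974/(-7904 - 744*(-1/20)) = 69974/(-7904 + 186/5) = 69974/(-39334/5) = 69974*(-5/39334) = -174935/19667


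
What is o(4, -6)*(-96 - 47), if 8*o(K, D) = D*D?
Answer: -1287/2 ≈ -643.50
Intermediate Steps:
o(K, D) = D²/8 (o(K, D) = (D*D)/8 = D²/8)
o(4, -6)*(-96 - 47) = ((⅛)*(-6)²)*(-96 - 47) = ((⅛)*36)*(-143) = (9/2)*(-143) = -1287/2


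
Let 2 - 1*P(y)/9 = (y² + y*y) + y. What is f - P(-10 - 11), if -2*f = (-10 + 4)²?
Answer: 7713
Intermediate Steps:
P(y) = 18 - 18*y² - 9*y (P(y) = 18 - 9*((y² + y*y) + y) = 18 - 9*((y² + y²) + y) = 18 - 9*(2*y² + y) = 18 - 9*(y + 2*y²) = 18 + (-18*y² - 9*y) = 18 - 18*y² - 9*y)
f = -18 (f = -(-10 + 4)²/2 = -½*(-6)² = -½*36 = -18)
f - P(-10 - 11) = -18 - (18 - 18*(-10 - 11)² - 9*(-10 - 11)) = -18 - (18 - 18*(-21)² - 9*(-21)) = -18 - (18 - 18*441 + 189) = -18 - (18 - 7938 + 189) = -18 - 1*(-7731) = -18 + 7731 = 7713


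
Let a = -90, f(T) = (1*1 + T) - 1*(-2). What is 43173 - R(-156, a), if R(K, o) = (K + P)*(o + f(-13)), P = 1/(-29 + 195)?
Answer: 2288609/83 ≈ 27574.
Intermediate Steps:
f(T) = 3 + T (f(T) = (1 + T) + 2 = 3 + T)
P = 1/166 ≈ 0.0060241
R(K, o) = (-10 + o)*(1/166 + K) (R(K, o) = (K + 1/166)*(o + (3 - 13)) = (1/166 + K)*(o - 10) = (1/166 + K)*(-10 + o) = (-10 + o)*(1/166 + K))
43173 - R(-156, a) = 43173 - (-5/83 - 10*(-156) + (1/166)*(-90) - 156*(-90)) = 43173 - (-5/83 + 1560 - 45/83 + 14040) = 43173 - 1*1294750/83 = 43173 - 1294750/83 = 2288609/83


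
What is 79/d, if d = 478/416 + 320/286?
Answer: 180752/5189 ≈ 34.834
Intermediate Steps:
d = 5189/2288 (d = 478*(1/416) + 320*(1/286) = 239/208 + 160/143 = 5189/2288 ≈ 2.2679)
79/d = 79/(5189/2288) = 79*(2288/5189) = 180752/5189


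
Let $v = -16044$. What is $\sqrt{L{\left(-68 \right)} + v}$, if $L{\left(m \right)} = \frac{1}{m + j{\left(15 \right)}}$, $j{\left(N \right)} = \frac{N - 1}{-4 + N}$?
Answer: $\frac{i \sqrt{8643809338}}{734} \approx 126.66 i$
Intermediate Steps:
$j{\left(N \right)} = \frac{-1 + N}{-4 + N}$
$L{\left(m \right)} = \frac{1}{\frac{14}{11} + m}$ ($L{\left(m \right)} = \frac{1}{m + \frac{-1 + 15}{-4 + 15}} = \frac{1}{m + \frac{1}{11} \cdot 14} = \frac{1}{m + \frac{14}{11}} = \frac{1}{\frac{14}{11} + m}$)
$\sqrt{L{\left(-68 \right)} + v} = \sqrt{\frac{11}{14 + 11 \left(-68\right)} - 16044} = \sqrt{\frac{11}{14 - 748} - 16044} = \sqrt{\frac{11}{-734} - 16044} = \sqrt{11 \left(- \frac{1}{734}\right) - 16044} = \sqrt{- \frac{11}{734} - 16044} = \sqrt{- \frac{11776307}{734}} = \frac{i \sqrt{8643809338}}{734}$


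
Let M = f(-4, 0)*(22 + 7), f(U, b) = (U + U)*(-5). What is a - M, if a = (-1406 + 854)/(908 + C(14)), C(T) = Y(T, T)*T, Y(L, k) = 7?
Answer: -583756/503 ≈ -1160.5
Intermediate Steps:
f(U, b) = -10*U (f(U, b) = (2*U)*(-5) = -10*U)
C(T) = 7*T
a = -276/503 (a = (-1406 + 854)/(908 + 7*14) = -552/(908 + 98) = -552/1006 = -552*1/1006 = -276/503 ≈ -0.54871)
M = 1160 (M = (-10*(-4))*(22 + 7) = 40*29 = 1160)
a - M = -276/503 - 1*1160 = -276/503 - 1160 = -583756/503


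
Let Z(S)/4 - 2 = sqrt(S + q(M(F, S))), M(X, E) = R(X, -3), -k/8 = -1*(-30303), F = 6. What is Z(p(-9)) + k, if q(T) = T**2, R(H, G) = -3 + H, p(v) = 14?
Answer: -242416 + 4*sqrt(23) ≈ -2.4240e+5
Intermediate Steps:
k = -242424 (k = -(-8)*(-30303) = -8*30303 = -242424)
M(X, E) = -3 + X
Z(S) = 8 + 4*sqrt(9 + S) (Z(S) = 8 + 4*sqrt(S + (-3 + 6)**2) = 8 + 4*sqrt(S + 3**2) = 8 + 4*sqrt(S + 9) = 8 + 4*sqrt(9 + S))
Z(p(-9)) + k = (8 + 4*sqrt(9 + 14)) - 242424 = (8 + 4*sqrt(23)) - 242424 = -242416 + 4*sqrt(23)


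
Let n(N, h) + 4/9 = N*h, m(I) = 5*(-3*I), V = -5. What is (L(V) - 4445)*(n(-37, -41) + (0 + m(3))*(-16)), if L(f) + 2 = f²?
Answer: -29670146/3 ≈ -9.8900e+6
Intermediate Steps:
m(I) = -15*I
n(N, h) = -4/9 + N*h
L(f) = -2 + f²
(L(V) - 4445)*(n(-37, -41) + (0 + m(3))*(-16)) = ((-2 + (-5)²) - 4445)*((-4/9 - 37*(-41)) + (0 - 15*3)*(-16)) = ((-2 + 25) - 4445)*((-4/9 + 1517) + (0 - 45)*(-16)) = (23 - 4445)*(13649/9 - 45*(-16)) = -4422*(13649/9 + 720) = -4422*20129/9 = -29670146/3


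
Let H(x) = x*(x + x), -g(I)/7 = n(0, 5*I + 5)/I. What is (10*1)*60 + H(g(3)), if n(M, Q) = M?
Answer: 600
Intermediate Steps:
g(I) = 0 (g(I) = -0/I = -7*0 = 0)
H(x) = 2*x**2 (H(x) = x*(2*x) = 2*x**2)
(10*1)*60 + H(g(3)) = (10*1)*60 + 2*0**2 = 10*60 + 2*0 = 600 + 0 = 600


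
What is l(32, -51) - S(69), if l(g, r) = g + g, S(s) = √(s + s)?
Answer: 64 - √138 ≈ 52.253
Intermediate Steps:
S(s) = √2*√s (S(s) = √(2*s) = √2*√s)
l(g, r) = 2*g
l(32, -51) - S(69) = 2*32 - √2*√69 = 64 - √138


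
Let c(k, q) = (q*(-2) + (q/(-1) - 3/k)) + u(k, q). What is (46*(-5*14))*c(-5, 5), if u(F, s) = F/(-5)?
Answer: 43148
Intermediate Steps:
u(F, s) = -F/5 (u(F, s) = F*(-1/5) = -F/5)
c(k, q) = -3*q - 3/k - k/5 (c(k, q) = (q*(-2) + (q/(-1) - 3/k)) - k/5 = (-2*q + (q*(-1) - 3/k)) - k/5 = (-2*q + (-q - 3/k)) - k/5 = (-3*q - 3/k) - k/5 = -3*q - 3/k - k/5)
(46*(-5*14))*c(-5, 5) = (46*(-5*14))*(-3*5 - 3/(-5) - 1/5*(-5)) = (46*(-70))*(-15 - 3*(-1/5) + 1) = -3220*(-15 + 3/5 + 1) = -3220*(-67/5) = 43148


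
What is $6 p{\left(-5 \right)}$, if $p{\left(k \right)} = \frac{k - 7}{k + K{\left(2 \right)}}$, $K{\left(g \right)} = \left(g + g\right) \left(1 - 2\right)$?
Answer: $8$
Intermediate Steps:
$K{\left(g \right)} = - 2 g$ ($K{\left(g \right)} = 2 g \left(-1\right) = - 2 g$)
$p{\left(k \right)} = \frac{-7 + k}{-4 + k}$ ($p{\left(k \right)} = \frac{k - 7}{k - 4} = \frac{-7 + k}{k - 4} = \frac{-7 + k}{-4 + k}$)
$6 p{\left(-5 \right)} = 6 \frac{-7 - 5}{-4 - 5} = 6 \frac{1}{-9} \left(-12\right) = 6 \left(\left(- \frac{1}{9}\right) \left(-12\right)\right) = 6 \cdot \frac{4}{3} = 8$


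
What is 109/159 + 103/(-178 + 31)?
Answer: -118/7791 ≈ -0.015146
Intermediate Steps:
109/159 + 103/(-178 + 31) = 109*(1/159) + 103/(-147) = 109/159 + 103*(-1/147) = 109/159 - 103/147 = -118/7791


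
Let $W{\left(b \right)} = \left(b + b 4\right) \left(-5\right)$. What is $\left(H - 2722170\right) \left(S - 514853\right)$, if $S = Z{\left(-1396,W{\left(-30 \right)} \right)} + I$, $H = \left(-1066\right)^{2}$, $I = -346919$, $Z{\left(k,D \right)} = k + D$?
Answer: $1367634538252$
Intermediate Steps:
$W{\left(b \right)} = - 25 b$ ($W{\left(b \right)} = \left(b + 4 b\right) \left(-5\right) = 5 b \left(-5\right) = - 25 b$)
$Z{\left(k,D \right)} = D + k$
$H = 1136356$
$S = -347565$ ($S = \left(\left(-25\right) \left(-30\right) - 1396\right) - 346919 = \left(750 - 1396\right) - 346919 = -646 - 346919 = -347565$)
$\left(H - 2722170\right) \left(S - 514853\right) = \left(1136356 - 2722170\right) \left(-347565 - 514853\right) = \left(-1585814\right) \left(-862418\right) = 1367634538252$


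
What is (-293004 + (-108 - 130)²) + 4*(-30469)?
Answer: -358236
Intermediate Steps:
(-293004 + (-108 - 130)²) + 4*(-30469) = (-293004 + (-238)²) - 121876 = (-293004 + 56644) - 121876 = -236360 - 121876 = -358236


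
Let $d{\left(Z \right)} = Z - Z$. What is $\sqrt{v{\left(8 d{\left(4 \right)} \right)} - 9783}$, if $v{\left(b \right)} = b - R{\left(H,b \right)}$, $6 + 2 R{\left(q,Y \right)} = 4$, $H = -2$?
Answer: $i \sqrt{9782} \approx 98.904 i$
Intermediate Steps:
$R{\left(q,Y \right)} = -1$ ($R{\left(q,Y \right)} = -3 + \frac{1}{2} \cdot 4 = -3 + 2 = -1$)
$d{\left(Z \right)} = 0$
$v{\left(b \right)} = 1 + b$ ($v{\left(b \right)} = b - -1 = b + 1 = 1 + b$)
$\sqrt{v{\left(8 d{\left(4 \right)} \right)} - 9783} = \sqrt{\left(1 + 8 \cdot 0\right) - 9783} = \sqrt{\left(1 + 0\right) - 9783} = \sqrt{1 - 9783} = \sqrt{-9782} = i \sqrt{9782}$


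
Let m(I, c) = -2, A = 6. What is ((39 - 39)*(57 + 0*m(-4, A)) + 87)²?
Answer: 7569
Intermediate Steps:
((39 - 39)*(57 + 0*m(-4, A)) + 87)² = ((39 - 39)*(57 + 0*(-2)) + 87)² = (0*(57 + 0) + 87)² = (0*57 + 87)² = (0 + 87)² = 87² = 7569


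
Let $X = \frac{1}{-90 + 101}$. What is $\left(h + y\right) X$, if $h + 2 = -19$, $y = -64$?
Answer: $- \frac{85}{11} \approx -7.7273$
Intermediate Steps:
$h = -21$ ($h = -2 - 19 = -21$)
$X = \frac{1}{11} \approx 0.090909$
$\left(h + y\right) X = \left(-21 - 64\right) \frac{1}{11} = \left(-85\right) \frac{1}{11} = - \frac{85}{11}$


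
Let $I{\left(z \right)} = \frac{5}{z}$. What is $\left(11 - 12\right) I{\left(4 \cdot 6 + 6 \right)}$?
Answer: $- \frac{1}{6} \approx -0.16667$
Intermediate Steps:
$\left(11 - 12\right) I{\left(4 \cdot 6 + 6 \right)} = \left(11 - 12\right) \frac{5}{4 \cdot 6 + 6} = - \frac{5}{24 + 6} = - \frac{5}{30} = \left(-1\right) \frac{1}{6} = - \frac{1}{6}$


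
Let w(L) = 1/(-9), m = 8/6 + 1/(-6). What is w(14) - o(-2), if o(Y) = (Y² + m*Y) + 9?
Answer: -97/9 ≈ -10.778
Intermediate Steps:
m = 7/6 (m = 8*(⅙) + 1*(-⅙) = 4/3 - ⅙ = 7/6 ≈ 1.1667)
w(L) = -⅑ (w(L) = 1*(-⅑) = -⅑)
o(Y) = 9 + Y² + 7*Y/6 (o(Y) = (Y² + 7*Y/6) + 9 = 9 + Y² + 7*Y/6)
w(14) - o(-2) = -⅑ - (9 + (-2)² + (7/6)*(-2)) = -⅑ - (9 + 4 - 7/3) = -⅑ - 1*32/3 = -⅑ - 32/3 = -97/9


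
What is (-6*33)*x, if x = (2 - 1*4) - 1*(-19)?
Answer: -3366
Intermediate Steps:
x = 17 (x = (2 - 4) + 19 = -2 + 19 = 17)
(-6*33)*x = -6*33*17 = -198*17 = -3366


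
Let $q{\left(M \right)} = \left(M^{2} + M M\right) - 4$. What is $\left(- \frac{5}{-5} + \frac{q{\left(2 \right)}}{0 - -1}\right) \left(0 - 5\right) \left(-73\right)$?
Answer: $1825$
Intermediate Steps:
$q{\left(M \right)} = -4 + 2 M^{2}$ ($q{\left(M \right)} = \left(M^{2} + M^{2}\right) - 4 = 2 M^{2} - 4 = -4 + 2 M^{2}$)
$\left(- \frac{5}{-5} + \frac{q{\left(2 \right)}}{0 - -1}\right) \left(0 - 5\right) \left(-73\right) = \left(- \frac{5}{-5} + \frac{-4 + 2 \cdot 2^{2}}{0 - -1}\right) \left(0 - 5\right) \left(-73\right) = \left(\left(-5\right) \left(- \frac{1}{5}\right) + \frac{-4 + 2 \cdot 4}{0 + 1}\right) \left(-5\right) \left(-73\right) = \left(1 + \frac{-4 + 8}{1}\right) \left(-5\right) \left(-73\right) = \left(1 + 4 \cdot 1\right) \left(-5\right) \left(-73\right) = \left(1 + 4\right) \left(-5\right) \left(-73\right) = 5 \left(-5\right) \left(-73\right) = \left(-25\right) \left(-73\right) = 1825$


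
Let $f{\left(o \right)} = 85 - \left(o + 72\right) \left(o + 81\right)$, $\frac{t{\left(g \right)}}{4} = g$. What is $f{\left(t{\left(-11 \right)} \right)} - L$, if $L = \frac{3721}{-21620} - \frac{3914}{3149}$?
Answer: $- \frac{1375511793}{1448540} \approx -949.58$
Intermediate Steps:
$t{\left(g \right)} = 4 g$
$L = - \frac{2049747}{1448540}$ ($L = 3721 \left(- \frac{1}{21620}\right) - \frac{3914}{3149} = - \frac{3721}{21620} - \frac{3914}{3149} = - \frac{2049747}{1448540} \approx -1.415$)
$f{\left(o \right)} = 85 - \left(72 + o\right) \left(81 + o\right)$
$f{\left(t{\left(-11 \right)} \right)} - L = \left(-5747 - \left(4 \left(-11\right)\right)^{2} - 153 \cdot 4 \left(-11\right)\right) - - \frac{2049747}{1448540} = \left(-5747 - \left(-44\right)^{2} - -6732\right) + \frac{2049747}{1448540} = \left(-5747 - 1936 + 6732\right) + \frac{2049747}{1448540} = -951 + \frac{2049747}{1448540} = - \frac{1375511793}{1448540}$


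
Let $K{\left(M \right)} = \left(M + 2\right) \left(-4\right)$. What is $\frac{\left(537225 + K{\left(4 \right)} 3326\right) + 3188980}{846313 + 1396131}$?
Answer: $\frac{3646381}{2242444} \approx 1.6261$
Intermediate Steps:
$K{\left(M \right)} = -8 - 4 M$ ($K{\left(M \right)} = \left(2 + M\right) \left(-4\right) = -8 - 4 M$)
$\frac{\left(537225 + K{\left(4 \right)} 3326\right) + 3188980}{846313 + 1396131} = \frac{\left(537225 + \left(-8 - 16\right) 3326\right) + 3188980}{846313 + 1396131} = \frac{\left(537225 + \left(-8 - 16\right) 3326\right) + 3188980}{2242444} = \left(\left(537225 - 79824\right) + 3188980\right) \frac{1}{2242444} = \left(457401 + 3188980\right) \frac{1}{2242444} = 3646381 \cdot \frac{1}{2242444} = \frac{3646381}{2242444}$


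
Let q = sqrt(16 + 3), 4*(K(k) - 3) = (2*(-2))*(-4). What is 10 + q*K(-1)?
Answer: 10 + 7*sqrt(19) ≈ 40.512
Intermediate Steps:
K(k) = 7 (K(k) = 3 + ((2*(-2))*(-4))/4 = 3 + (-4*(-4))/4 = 3 + (1/4)*16 = 3 + 4 = 7)
q = sqrt(19) ≈ 4.3589
10 + q*K(-1) = 10 + sqrt(19)*7 = 10 + 7*sqrt(19)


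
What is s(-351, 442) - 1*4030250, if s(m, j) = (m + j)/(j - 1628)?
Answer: -4779876591/1186 ≈ -4.0302e+6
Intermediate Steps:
s(m, j) = (j + m)/(-1628 + j)
s(-351, 442) - 1*4030250 = (442 - 351)/(-1628 + 442) - 1*4030250 = 91/(-1186) - 4030250 = -1/1186*91 - 4030250 = -91/1186 - 4030250 = -4779876591/1186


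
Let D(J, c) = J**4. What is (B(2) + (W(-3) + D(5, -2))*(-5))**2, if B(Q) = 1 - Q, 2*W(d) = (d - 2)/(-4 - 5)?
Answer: 3168901849/324 ≈ 9.7806e+6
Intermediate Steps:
W(d) = 1/9 - d/18 (W(d) = ((d - 2)/(-4 - 5))/2 = ((-2 + d)/(-9))/2 = ((-2 + d)*(-1/9))/2 = (2/9 - d/9)/2 = 1/9 - d/18)
(B(2) + (W(-3) + D(5, -2))*(-5))**2 = ((1 - 1*2) + ((1/9 - 1/18*(-3)) + 5**4)*(-5))**2 = ((1 - 2) + ((1/9 + 1/6) + 625)*(-5))**2 = (-1 + (5/18 + 625)*(-5))**2 = (-1 + (11255/18)*(-5))**2 = (-1 - 56275/18)**2 = (-56293/18)**2 = 3168901849/324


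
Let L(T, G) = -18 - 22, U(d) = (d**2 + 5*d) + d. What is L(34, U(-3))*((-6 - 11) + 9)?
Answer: 320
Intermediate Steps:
U(d) = d**2 + 6*d
L(T, G) = -40
L(34, U(-3))*((-6 - 11) + 9) = -40*((-6 - 11) + 9) = -40*(-17 + 9) = -40*(-8) = 320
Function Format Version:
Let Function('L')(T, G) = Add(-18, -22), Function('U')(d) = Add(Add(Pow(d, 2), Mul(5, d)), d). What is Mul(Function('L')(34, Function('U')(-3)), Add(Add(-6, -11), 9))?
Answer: 320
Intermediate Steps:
Function('U')(d) = Add(Pow(d, 2), Mul(6, d))
Function('L')(T, G) = -40
Mul(Function('L')(34, Function('U')(-3)), Add(Add(-6, -11), 9)) = Mul(-40, Add(Add(-6, -11), 9)) = Mul(-40, Add(-17, 9)) = Mul(-40, -8) = 320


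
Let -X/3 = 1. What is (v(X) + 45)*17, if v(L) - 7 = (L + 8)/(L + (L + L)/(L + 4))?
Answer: 7871/9 ≈ 874.56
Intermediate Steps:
X = -3 (X = -3*1 = -3)
v(L) = 7 + (8 + L)/(L + 2*L/(4 + L)) (v(L) = 7 + (L + 8)/(L + (L + L)/(L + 4)) = 7 + (8 + L)/(L + (2*L)/(4 + L)) = 7 + (8 + L)/(L + 2*L/(4 + L)))
(v(X) + 45)*17 = (2*(16 + 4*(-3)² + 27*(-3))/(-3*(6 - 3)) + 45)*17 = (2*(-⅓)*(16 + 4*9 - 81)/3 + 45)*17 = (2*(-⅓)*(⅓)*(16 + 36 - 81) + 45)*17 = (2*(-⅓)*(⅓)*(-29) + 45)*17 = (58/9 + 45)*17 = (463/9)*17 = 7871/9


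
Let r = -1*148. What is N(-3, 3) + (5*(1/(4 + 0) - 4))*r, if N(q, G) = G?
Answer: 2778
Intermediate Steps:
r = -148
N(-3, 3) + (5*(1/(4 + 0) - 4))*r = 3 + (5*(1/(4 + 0) - 4))*(-148) = 3 + (5*(1/4 - 4))*(-148) = 3 + (5*(-15/4))*(-148) = 3 - 75/4*(-148) = 3 + 2775 = 2778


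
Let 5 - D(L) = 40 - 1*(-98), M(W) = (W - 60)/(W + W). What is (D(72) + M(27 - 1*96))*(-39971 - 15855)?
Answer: 169571475/23 ≈ 7.3727e+6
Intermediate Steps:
M(W) = (-60 + W)/(2*W) (M(W) = (-60 + W)/((2*W)) = (-60 + W)*(1/(2*W)) = (-60 + W)/(2*W))
D(L) = -133 (D(L) = 5 - (40 - 1*(-98)) = 5 - (40 + 98) = 5 - 1*138 = 5 - 138 = -133)
(D(72) + M(27 - 1*96))*(-39971 - 15855) = (-133 + (-60 + (27 - 1*96))/(2*(27 - 1*96)))*(-39971 - 15855) = (-133 + (-60 + (27 - 96))/(2*(27 - 96)))*(-55826) = (-133 + (1/2)*(-60 - 69)/(-69))*(-55826) = (-133 + (1/2)*(-1/69)*(-129))*(-55826) = (-133 + 43/46)*(-55826) = -6075/46*(-55826) = 169571475/23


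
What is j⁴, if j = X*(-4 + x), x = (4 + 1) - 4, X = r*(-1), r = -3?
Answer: 6561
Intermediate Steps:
X = 3 (X = -3*(-1) = 3)
x = 1 (x = 5 - 4 = 1)
j = -9 (j = 3*(-4 + 1) = 3*(-3) = -9)
j⁴ = (-9)⁴ = 6561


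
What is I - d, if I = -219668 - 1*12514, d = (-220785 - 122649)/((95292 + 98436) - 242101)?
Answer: -863975640/3721 ≈ -2.3219e+5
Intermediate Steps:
d = 26418/3721 (d = -343434/(193728 - 242101) = -343434/(-48373) = -343434*(-1/48373) = 26418/3721 ≈ 7.0997)
I = -232182 (I = -219668 - 12514 = -232182)
I - d = -232182 - 1*26418/3721 = -232182 - 26418/3721 = -863975640/3721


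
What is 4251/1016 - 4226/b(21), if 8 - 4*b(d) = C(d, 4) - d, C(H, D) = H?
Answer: -2142557/1016 ≈ -2108.8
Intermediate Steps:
b(d) = 2 (b(d) = 2 - (d - d)/4 = 2 - 1/4*0 = 2 + 0 = 2)
4251/1016 - 4226/b(21) = 4251/1016 - 4226/2 = 4251*(1/1016) - 4226*1/2 = 4251/1016 - 2113 = -2142557/1016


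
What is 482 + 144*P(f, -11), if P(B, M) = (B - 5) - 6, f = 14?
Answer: 914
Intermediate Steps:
P(B, M) = -11 + B (P(B, M) = (-5 + B) - 6 = -11 + B)
482 + 144*P(f, -11) = 482 + 144*(-11 + 14) = 482 + 144*3 = 482 + 432 = 914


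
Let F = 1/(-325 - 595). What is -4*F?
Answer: 1/230 ≈ 0.0043478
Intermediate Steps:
F = -1/920 (F = 1/(-920) = -1/920 ≈ -0.0010870)
-4*F = -4*(-1/920) = 1/230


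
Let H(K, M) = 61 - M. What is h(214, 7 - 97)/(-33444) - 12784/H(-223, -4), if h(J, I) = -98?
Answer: -213770863/1086930 ≈ -196.67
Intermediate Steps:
h(214, 7 - 97)/(-33444) - 12784/H(-223, -4) = -98/(-33444) - 12784/(61 - 1*(-4)) = -98*(-1/33444) - 12784/(61 + 4) = 49/16722 - 12784/65 = -213770863/1086930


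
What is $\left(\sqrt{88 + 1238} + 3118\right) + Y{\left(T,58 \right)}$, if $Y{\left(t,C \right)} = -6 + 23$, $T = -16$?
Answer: $3135 + \sqrt{1326} \approx 3171.4$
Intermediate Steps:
$Y{\left(t,C \right)} = 17$
$\left(\sqrt{88 + 1238} + 3118\right) + Y{\left(T,58 \right)} = \left(\sqrt{88 + 1238} + 3118\right) + 17 = \left(\sqrt{1326} + 3118\right) + 17 = \left(3118 + \sqrt{1326}\right) + 17 = 3135 + \sqrt{1326}$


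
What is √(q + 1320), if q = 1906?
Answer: √3226 ≈ 56.798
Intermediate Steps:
√(q + 1320) = √(1906 + 1320) = √3226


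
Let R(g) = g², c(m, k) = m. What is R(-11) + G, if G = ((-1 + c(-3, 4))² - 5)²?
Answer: 242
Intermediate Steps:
G = 121 (G = ((-1 - 3)² - 5)² = ((-4)² - 5)² = (16 - 5)² = 11² = 121)
R(-11) + G = (-11)² + 121 = 121 + 121 = 242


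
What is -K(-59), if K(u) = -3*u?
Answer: -177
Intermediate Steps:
-K(-59) = -(-3)*(-59) = -1*177 = -177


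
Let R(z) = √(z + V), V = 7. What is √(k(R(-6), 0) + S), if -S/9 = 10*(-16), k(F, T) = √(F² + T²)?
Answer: √1441 ≈ 37.961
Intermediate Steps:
R(z) = √(7 + z) (R(z) = √(z + 7) = √(7 + z))
S = 1440 (S = -90*(-16) = -9*(-160) = 1440)
√(k(R(-6), 0) + S) = √(√((√(7 - 6))² + 0²) + 1440) = √(√((√1)² + 0) + 1440) = √(√(1² + 0) + 1440) = √(√(1 + 0) + 1440) = √(√1 + 1440) = √(1 + 1440) = √1441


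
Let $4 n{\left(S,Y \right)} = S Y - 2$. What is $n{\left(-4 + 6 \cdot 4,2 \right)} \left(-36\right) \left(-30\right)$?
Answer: $10260$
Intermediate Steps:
$n{\left(S,Y \right)} = - \frac{1}{2} + \frac{S Y}{4}$ ($n{\left(S,Y \right)} = \frac{S Y - 2}{4} = \frac{-2 + S Y}{4} = - \frac{1}{2} + \frac{S Y}{4}$)
$n{\left(-4 + 6 \cdot 4,2 \right)} \left(-36\right) \left(-30\right) = \left(- \frac{1}{2} + \frac{1}{4} \left(-4 + 6 \cdot 4\right) 2\right) \left(-36\right) \left(-30\right) = \left(- \frac{1}{2} + \frac{1}{4} \left(-4 + 24\right) 2\right) \left(-36\right) \left(-30\right) = \left(- \frac{1}{2} + \frac{1}{4} \cdot 20 \cdot 2\right) \left(-36\right) \left(-30\right) = \left(- \frac{1}{2} + 10\right) \left(-36\right) \left(-30\right) = \frac{19}{2} \left(-36\right) \left(-30\right) = \left(-342\right) \left(-30\right) = 10260$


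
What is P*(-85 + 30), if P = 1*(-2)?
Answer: 110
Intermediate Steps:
P = -2
P*(-85 + 30) = -2*(-85 + 30) = -2*(-55) = 110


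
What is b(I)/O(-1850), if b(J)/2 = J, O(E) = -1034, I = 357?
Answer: -357/517 ≈ -0.69052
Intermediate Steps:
b(J) = 2*J
b(I)/O(-1850) = (2*357)/(-1034) = 714*(-1/1034) = -357/517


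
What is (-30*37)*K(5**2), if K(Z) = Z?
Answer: -27750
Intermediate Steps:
(-30*37)*K(5**2) = -30*37*5**2 = -1110*25 = -27750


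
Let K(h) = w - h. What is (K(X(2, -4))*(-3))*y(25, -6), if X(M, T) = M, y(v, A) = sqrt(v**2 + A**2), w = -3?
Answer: 15*sqrt(661) ≈ 385.65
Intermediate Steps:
y(v, A) = sqrt(A**2 + v**2)
K(h) = -3 - h
(K(X(2, -4))*(-3))*y(25, -6) = ((-3 - 1*2)*(-3))*sqrt((-6)**2 + 25**2) = ((-3 - 2)*(-3))*sqrt(36 + 625) = (-5*(-3))*sqrt(661) = 15*sqrt(661)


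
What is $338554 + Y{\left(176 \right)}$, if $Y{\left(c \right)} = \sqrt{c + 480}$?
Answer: $338554 + 4 \sqrt{41} \approx 3.3858 \cdot 10^{5}$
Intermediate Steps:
$Y{\left(c \right)} = \sqrt{480 + c}$
$338554 + Y{\left(176 \right)} = 338554 + \sqrt{480 + 176} = 338554 + \sqrt{656} = 338554 + 4 \sqrt{41}$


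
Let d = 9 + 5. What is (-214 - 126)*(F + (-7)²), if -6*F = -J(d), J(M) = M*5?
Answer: -61880/3 ≈ -20627.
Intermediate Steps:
d = 14
J(M) = 5*M
F = 35/3 (F = -(-1)*5*14/6 = -(-1)*70/6 = -⅙*(-70) = 35/3 ≈ 11.667)
(-214 - 126)*(F + (-7)²) = (-214 - 126)*(35/3 + (-7)²) = -340*(35/3 + 49) = -340*182/3 = -61880/3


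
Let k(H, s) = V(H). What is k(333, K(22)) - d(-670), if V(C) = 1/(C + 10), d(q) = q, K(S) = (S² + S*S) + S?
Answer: 229811/343 ≈ 670.00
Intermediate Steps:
K(S) = S + 2*S² (K(S) = (S² + S²) + S = 2*S² + S = S + 2*S²)
V(C) = 1/(10 + C)
k(H, s) = 1/(10 + H)
k(333, K(22)) - d(-670) = 1/(10 + 333) - 1*(-670) = 1/343 + 670 = 229811/343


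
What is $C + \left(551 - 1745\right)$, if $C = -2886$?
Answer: $-4080$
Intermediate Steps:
$C + \left(551 - 1745\right) = -2886 + \left(551 - 1745\right) = -2886 - 1194 = -4080$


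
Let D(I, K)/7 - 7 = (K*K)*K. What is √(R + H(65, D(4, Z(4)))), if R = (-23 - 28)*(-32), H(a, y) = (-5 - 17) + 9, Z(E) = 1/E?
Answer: √1619 ≈ 40.237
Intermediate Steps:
Z(E) = 1/E
D(I, K) = 49 + 7*K³ (D(I, K) = 49 + 7*((K*K)*K) = 49 + 7*(K²*K) = 49 + 7*K³)
H(a, y) = -13 (H(a, y) = -22 + 9 = -13)
R = 1632 (R = -51*(-32) = 1632)
√(R + H(65, D(4, Z(4)))) = √(1632 - 13) = √1619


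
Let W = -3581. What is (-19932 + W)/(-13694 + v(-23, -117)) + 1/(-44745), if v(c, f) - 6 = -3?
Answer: 1052075494/612603795 ≈ 1.7174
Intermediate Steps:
v(c, f) = 3 (v(c, f) = 6 - 3 = 3)
(-19932 + W)/(-13694 + v(-23, -117)) + 1/(-44745) = (-19932 - 3581)/(-13694 + 3) + 1/(-44745) = -23513/(-13691) - 1/44745 = -23513*(-1/13691) - 1/44745 = 23513/13691 - 1/44745 = 1052075494/612603795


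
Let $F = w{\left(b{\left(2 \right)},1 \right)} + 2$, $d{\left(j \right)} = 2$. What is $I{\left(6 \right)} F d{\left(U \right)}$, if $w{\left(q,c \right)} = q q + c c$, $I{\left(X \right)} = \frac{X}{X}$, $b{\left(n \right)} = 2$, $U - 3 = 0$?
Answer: $14$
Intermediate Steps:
$U = 3$ ($U = 3 + 0 = 3$)
$I{\left(X \right)} = 1$
$w{\left(q,c \right)} = c^{2} + q^{2}$ ($w{\left(q,c \right)} = q^{2} + c^{2} = c^{2} + q^{2}$)
$F = 7$ ($F = \left(1^{2} + 2^{2}\right) + 2 = \left(1 + 4\right) + 2 = 5 + 2 = 7$)
$I{\left(6 \right)} F d{\left(U \right)} = 1 \cdot 7 \cdot 2 = 7 \cdot 2 = 14$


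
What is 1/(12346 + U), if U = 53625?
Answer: 1/65971 ≈ 1.5158e-5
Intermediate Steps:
1/(12346 + U) = 1/(12346 + 53625) = 1/65971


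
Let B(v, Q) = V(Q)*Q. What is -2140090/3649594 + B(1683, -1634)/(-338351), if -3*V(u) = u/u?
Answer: -379092971/644714817 ≈ -0.58800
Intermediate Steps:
V(u) = -1/3 (V(u) = -u/(3*u) = -1/3*1 = -1/3)
B(v, Q) = -Q/3
-2140090/3649594 + B(1683, -1634)/(-338351) = -2140090/3649594 - 1/3*(-1634)/(-338351) = -2140090*1/3649594 + (1634/3)*(-1/338351) = -1070045/1824797 - 1634/1015053 = -379092971/644714817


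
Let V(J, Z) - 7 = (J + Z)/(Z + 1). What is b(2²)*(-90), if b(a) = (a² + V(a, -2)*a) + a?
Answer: -3600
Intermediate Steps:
V(J, Z) = 7 + (J + Z)/(1 + Z) (V(J, Z) = 7 + (J + Z)/(Z + 1) = 7 + (J + Z)/(1 + Z))
b(a) = a + a² + a*(9 - a) (b(a) = (a² + ((7 + a + 8*(-2))/(1 - 2))*a) + a = (a² + ((7 + a - 16)/(-1))*a) + a = (a² + (-(-9 + a))*a) + a = (a² + (9 - a)*a) + a = (a² + a*(9 - a)) + a = a + a² + a*(9 - a))
b(2²)*(-90) = (10*2²)*(-90) = (10*4)*(-90) = 40*(-90) = -3600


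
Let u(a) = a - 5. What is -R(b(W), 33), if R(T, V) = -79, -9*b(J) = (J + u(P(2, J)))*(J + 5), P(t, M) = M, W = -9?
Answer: 79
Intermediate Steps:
u(a) = -5 + a
b(J) = -(-5 + 2*J)*(5 + J)/9 (b(J) = -(J + (-5 + J))*(J + 5)/9 = -(-5 + 2*J)*(5 + J)/9)
-R(b(W), 33) = -1*(-79) = 79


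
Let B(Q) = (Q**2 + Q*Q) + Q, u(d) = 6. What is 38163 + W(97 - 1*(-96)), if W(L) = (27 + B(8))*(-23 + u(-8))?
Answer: 35392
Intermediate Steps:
B(Q) = Q + 2*Q**2 (B(Q) = (Q**2 + Q**2) + Q = 2*Q**2 + Q = Q + 2*Q**2)
W(L) = -2771 (W(L) = (27 + 8*(1 + 2*8))*(-23 + 6) = (27 + 8*(1 + 16))*(-17) = (27 + 8*17)*(-17) = (27 + 136)*(-17) = 163*(-17) = -2771)
38163 + W(97 - 1*(-96)) = 38163 - 2771 = 35392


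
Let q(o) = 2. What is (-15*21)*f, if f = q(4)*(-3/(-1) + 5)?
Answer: -5040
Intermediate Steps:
f = 16 (f = 2*(-3/(-1) + 5) = 2*(-3*(-1) + 5) = 2*(3 + 5) = 2*8 = 16)
(-15*21)*f = -15*21*16 = -315*16 = -5040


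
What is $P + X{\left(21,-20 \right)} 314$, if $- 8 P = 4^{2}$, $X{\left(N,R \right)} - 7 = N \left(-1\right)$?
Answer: $-4398$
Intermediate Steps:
$X{\left(N,R \right)} = 7 - N$ ($X{\left(N,R \right)} = 7 + N \left(-1\right) = 7 - N$)
$P = -2$ ($P = - \frac{4^{2}}{8} = \left(- \frac{1}{8}\right) 16 = -2$)
$P + X{\left(21,-20 \right)} 314 = -2 + \left(7 - 21\right) 314 = -2 - 4396 = -4398$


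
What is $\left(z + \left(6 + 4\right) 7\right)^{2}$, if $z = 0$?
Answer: $4900$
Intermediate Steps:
$\left(z + \left(6 + 4\right) 7\right)^{2} = \left(0 + \left(6 + 4\right) 7\right)^{2} = \left(0 + 10 \cdot 7\right)^{2} = \left(0 + 70\right)^{2} = 70^{2} = 4900$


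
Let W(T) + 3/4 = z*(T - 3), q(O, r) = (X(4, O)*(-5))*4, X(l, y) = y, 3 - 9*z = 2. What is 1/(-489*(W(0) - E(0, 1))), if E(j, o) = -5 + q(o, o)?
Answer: -4/46781 ≈ -8.5505e-5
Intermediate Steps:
z = ⅑ (z = ⅓ - ⅑*2 = ⅓ - 2/9 = ⅑ ≈ 0.11111)
q(O, r) = -20*O (q(O, r) = (O*(-5))*4 = -5*O*4 = -20*O)
E(j, o) = -5 - 20*o
W(T) = -13/12 + T/9 (W(T) = -¾ + (T - 3)/9 = -¾ + (-3 + T)/9 = -¾ + (-⅓ + T/9) = -13/12 + T/9)
1/(-489*(W(0) - E(0, 1))) = 1/(-489*((-13/12 + (⅑)*0) - (-5 - 20*1))) = 1/(-489*((-13/12 + 0) - (-5 - 20))) = 1/(-489*(-13/12 - 1*(-25))) = 1/(-489*(-13/12 + 25)) = 1/(-489*287/12) = 1/(-46781/4) = -4/46781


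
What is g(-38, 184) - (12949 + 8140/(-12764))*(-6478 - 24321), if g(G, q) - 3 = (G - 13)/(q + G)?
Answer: 185793758457413/465886 ≈ 3.9880e+8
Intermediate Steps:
g(G, q) = 3 + (-13 + G)/(G + q) (g(G, q) = 3 + (G - 13)/(q + G) = 3 + (-13 + G)/(G + q))
g(-38, 184) - (12949 + 8140/(-12764))*(-6478 - 24321) = (-13 + 3*184 + 4*(-38))/(-38 + 184) - (12949 + 8140/(-12764))*(-6478 - 24321) = (-13 + 552 - 152)/146 - (12949 + 8140*(-1/12764))*(-30799) = (1/146)*387 - (12949 - 2035/3191)*(-30799) = 387/146 - 41318224*(-30799)/3191 = 387/146 - 1*(-1272559980976/3191) = 387/146 + 1272559980976/3191 = 185793758457413/465886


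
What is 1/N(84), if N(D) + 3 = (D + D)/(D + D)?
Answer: -½ ≈ -0.50000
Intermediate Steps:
N(D) = -2 (N(D) = -3 + (D + D)/(D + D) = -3 + (2*D)/((2*D)) = -3 + (2*D)*(1/(2*D)) = -3 + 1 = -2)
1/N(84) = 1/(-2) = -½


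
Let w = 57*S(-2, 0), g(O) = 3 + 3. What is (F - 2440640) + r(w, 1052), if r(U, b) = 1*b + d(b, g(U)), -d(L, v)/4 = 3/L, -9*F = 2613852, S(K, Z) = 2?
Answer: -717994211/263 ≈ -2.7300e+6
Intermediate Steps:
g(O) = 6
F = -290428 (F = -⅑*2613852 = -290428)
d(L, v) = -12/L
w = 114 (w = 57*2 = 114)
r(U, b) = b - 12/b (r(U, b) = 1*b - 12/b = b - 12/b)
(F - 2440640) + r(w, 1052) = (-290428 - 2440640) + (1052 - 12/1052) = -2731068 + (1052 - 12*1/1052) = -2731068 + (1052 - 3/263) = -2731068 + 276673/263 = -717994211/263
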